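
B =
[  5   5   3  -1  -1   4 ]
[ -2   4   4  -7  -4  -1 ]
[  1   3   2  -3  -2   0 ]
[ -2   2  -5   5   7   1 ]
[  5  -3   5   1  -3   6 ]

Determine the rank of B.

Row reduce to echelon form.
R2 ← R2 + (2/5)·R1: [0, 6, 26/5, -37/5, -22/5, 3/5]
R3 ← R3 − (1/5)·R1: [0, 2, 7/5, -14/5, -9/5, -4/5]
R4 ← R4 + (2/5)·R1: [0, 4, -19/5, 23/5, 33/5, 13/5]
R5 ← R5 − R1: [0, -8, 2, 2, -2, 2]
R3 ← R3 − (1/3)·R2: [0, 0, -1/3, -1/3, -1/3, -1]
R4 ← R4 − (2/3)·R2: [0, 0, -109/15, 143/15, 143/15, 11/5]
R5 ← R5 + (4/3)·R2: [0, 0, 134/15, -118/15, -118/15, 14/5]
R4 ← R4 − (109/5)·R3: [0, 0, 0, 84/5, 84/5, 24]
R5 ← R5 + (134/5)·R3: [0, 0, 0, -84/5, -84/5, -24]
R5 ← R5 + R4: [0, 0, 0, 0, 0, 0]
Echelon form has 4 nonzero rows, so rank(B) = 4.

4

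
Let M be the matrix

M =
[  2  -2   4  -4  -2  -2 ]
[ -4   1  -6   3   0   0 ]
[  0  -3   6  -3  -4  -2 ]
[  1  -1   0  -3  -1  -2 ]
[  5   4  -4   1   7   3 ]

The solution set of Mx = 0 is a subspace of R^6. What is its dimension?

Row reduce to echelon form.
R2 ← R2 + (2)·R1: [0, -3, 2, -5, -4, -4]
R4 ← R4 − (1/2)·R1: [0, 0, -2, -1, 0, -1]
R5 ← R5 − (5/2)·R1: [0, 9, -14, 11, 12, 8]
R3 ← R3 − R2: [0, 0, 4, 2, 0, 2]
R5 ← R5 + (3)·R2: [0, 0, -8, -4, 0, -4]
R4 ← R4 + (1/2)·R3: [0, 0, 0, 0, 0, 0]
R5 ← R5 + (2)·R3: [0, 0, 0, 0, 0, 0]
3 nonzero rows, so rank(M) = 3.
M has 6 columns; by rank–nullity, nullity = 6 − 3 = 3.

3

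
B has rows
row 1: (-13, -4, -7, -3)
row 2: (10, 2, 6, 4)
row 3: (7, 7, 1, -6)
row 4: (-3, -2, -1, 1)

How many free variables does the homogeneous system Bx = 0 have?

Row reduce to echelon form.
R2 ← R2 + (10/13)·R1: [0, -14/13, 8/13, 22/13]
R3 ← R3 + (7/13)·R1: [0, 63/13, -36/13, -99/13]
R4 ← R4 − (3/13)·R1: [0, -14/13, 8/13, 22/13]
R3 ← R3 + (9/2)·R2: [0, 0, 0, 0]
R4 ← R4 − R2: [0, 0, 0, 0]
2 nonzero rows, so rank(B) = 2.
B has 4 columns; by rank–nullity, nullity = 4 − 2 = 2.

2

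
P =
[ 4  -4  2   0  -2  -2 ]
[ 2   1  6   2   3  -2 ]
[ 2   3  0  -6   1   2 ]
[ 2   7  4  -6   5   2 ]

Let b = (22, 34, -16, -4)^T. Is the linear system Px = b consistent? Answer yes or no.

Row reduce the augmented matrix [P | b].
R2 ← R2 − (1/2)·R1: [0, 3, 5, 2, 4, -1, 23]
R3 ← R3 − (1/2)·R1: [0, 5, -1, -6, 2, 3, -27]
R4 ← R4 − (1/2)·R1: [0, 9, 3, -6, 6, 3, -15]
R3 ← R3 − (5/3)·R2: [0, 0, -28/3, -28/3, -14/3, 14/3, -196/3]
R4 ← R4 − (3)·R2: [0, 0, -12, -12, -6, 6, -84]
R4 ← R4 − (9/7)·R3: [0, 0, 0, 0, 0, 0, 0]
The echelon form has 3 nonzero rows, and every pivot lies in the first 6 columns, so rank(P) = rank([P|b]) = 3.
The system is consistent.

yes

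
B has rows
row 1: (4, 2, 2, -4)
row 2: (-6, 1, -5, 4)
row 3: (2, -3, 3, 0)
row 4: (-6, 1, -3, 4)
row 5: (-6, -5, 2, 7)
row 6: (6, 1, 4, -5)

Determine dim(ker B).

Row reduce to echelon form.
R2 ← R2 + (3/2)·R1: [0, 4, -2, -2]
R3 ← R3 − (1/2)·R1: [0, -4, 2, 2]
R4 ← R4 + (3/2)·R1: [0, 4, 0, -2]
R5 ← R5 + (3/2)·R1: [0, -2, 5, 1]
R6 ← R6 − (3/2)·R1: [0, -2, 1, 1]
R3 ← R3 + R2: [0, 0, 0, 0]
R4 ← R4 − R2: [0, 0, 2, 0]
R5 ← R5 + (1/2)·R2: [0, 0, 4, 0]
R6 ← R6 + (1/2)·R2: [0, 0, 0, 0]
Swap R3 ↔ R4
R5 ← R5 − (2)·R3: [0, 0, 0, 0]
3 nonzero rows, so rank(B) = 3.
B has 4 columns; by rank–nullity, nullity = 4 − 3 = 1.

1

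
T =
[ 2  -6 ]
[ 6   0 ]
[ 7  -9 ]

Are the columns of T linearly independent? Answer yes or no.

yes

Row reduce T to echelon form.
R2 ← R2 − (3)·R1: [0, 18]
R3 ← R3 − (7/2)·R1: [0, 12]
R3 ← R3 − (2/3)·R2: [0, 0]
2 pivots among 2 columns.
Every column is a pivot column, so the columns are linearly independent.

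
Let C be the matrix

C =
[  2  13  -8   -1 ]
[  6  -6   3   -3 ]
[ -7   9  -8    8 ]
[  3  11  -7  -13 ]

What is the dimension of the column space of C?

4

Row reduce to echelon form.
R2 ← R2 − (3)·R1: [0, -45, 27, 0]
R3 ← R3 + (7/2)·R1: [0, 109/2, -36, 9/2]
R4 ← R4 − (3/2)·R1: [0, -17/2, 5, -23/2]
R3 ← R3 + (109/90)·R2: [0, 0, -33/10, 9/2]
R4 ← R4 − (17/90)·R2: [0, 0, -1/10, -23/2]
R4 ← R4 − (1/33)·R3: [0, 0, 0, -128/11]
Echelon form has 4 nonzero rows, so rank(C) = 4.
The column space has dimension equal to the rank: 4.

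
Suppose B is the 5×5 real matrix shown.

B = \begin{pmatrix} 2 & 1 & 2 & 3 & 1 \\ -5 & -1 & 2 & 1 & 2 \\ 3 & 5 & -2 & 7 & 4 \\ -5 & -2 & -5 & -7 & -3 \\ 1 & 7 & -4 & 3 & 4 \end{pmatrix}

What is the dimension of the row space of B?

5

Row reduce to echelon form.
R2 ← R2 + (5/2)·R1: [0, 3/2, 7, 17/2, 9/2]
R3 ← R3 − (3/2)·R1: [0, 7/2, -5, 5/2, 5/2]
R4 ← R4 + (5/2)·R1: [0, 1/2, 0, 1/2, -1/2]
R5 ← R5 − (1/2)·R1: [0, 13/2, -5, 3/2, 7/2]
R3 ← R3 − (7/3)·R2: [0, 0, -64/3, -52/3, -8]
R4 ← R4 − (1/3)·R2: [0, 0, -7/3, -7/3, -2]
R5 ← R5 − (13/3)·R2: [0, 0, -106/3, -106/3, -16]
R4 ← R4 − (7/64)·R3: [0, 0, 0, -7/16, -9/8]
R5 ← R5 − (53/32)·R3: [0, 0, 0, -53/8, -11/4]
R5 ← R5 − (106/7)·R4: [0, 0, 0, 0, 100/7]
Echelon form has 5 nonzero rows, so rank(B) = 5.
The row space has dimension equal to the rank: 5.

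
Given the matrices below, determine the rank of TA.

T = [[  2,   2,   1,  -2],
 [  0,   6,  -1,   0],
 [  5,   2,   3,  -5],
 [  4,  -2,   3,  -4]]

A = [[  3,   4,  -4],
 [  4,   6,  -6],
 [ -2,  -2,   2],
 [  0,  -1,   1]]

First compute TA:
[[ 12,  20, -20],
 [ 26,  38, -38],
 [ 17,  31, -31],
 [ -2,   2,  -2]]
Now row reduce the product.
R2 ← R2 − (13/6)·R1: [0, -16/3, 16/3]
R3 ← R3 − (17/12)·R1: [0, 8/3, -8/3]
R4 ← R4 + (1/6)·R1: [0, 16/3, -16/3]
R3 ← R3 + (1/2)·R2: [0, 0, 0]
R4 ← R4 + R2: [0, 0, 0]
2 nonzero rows, so rank(TA) = 2.

2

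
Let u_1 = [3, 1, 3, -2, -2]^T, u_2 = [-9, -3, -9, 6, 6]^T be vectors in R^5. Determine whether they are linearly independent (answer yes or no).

Form the matrix with these vectors as rows and row reduce.
R2 ← R2 + (3)·R1: [0, 0, 0, 0, 0]
1 nonzero row, so the 2 vectors span a space of dimension 1.
Since 1 < 2, the vectors are linearly dependent.

no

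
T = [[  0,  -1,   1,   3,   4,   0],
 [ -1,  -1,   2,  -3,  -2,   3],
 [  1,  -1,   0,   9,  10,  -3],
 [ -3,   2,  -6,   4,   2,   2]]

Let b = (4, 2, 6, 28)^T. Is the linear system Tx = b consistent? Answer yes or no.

Row reduce the augmented matrix [T | b].
Swap R1 ↔ R2
R3 ← R3 + R1: [0, -2, 2, 6, 8, 0, 8]
R4 ← R4 − (3)·R1: [0, 5, -12, 13, 8, -7, 22]
R3 ← R3 − (2)·R2: [0, 0, 0, 0, 0, 0, 0]
R4 ← R4 + (5)·R2: [0, 0, -7, 28, 28, -7, 42]
Swap R3 ↔ R4
The echelon form has 3 nonzero rows, and every pivot lies in the first 6 columns, so rank(T) = rank([T|b]) = 3.
The system is consistent.

yes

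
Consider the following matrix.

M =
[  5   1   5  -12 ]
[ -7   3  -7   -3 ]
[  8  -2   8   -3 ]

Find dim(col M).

2

Row reduce to echelon form.
R2 ← R2 + (7/5)·R1: [0, 22/5, 0, -99/5]
R3 ← R3 − (8/5)·R1: [0, -18/5, 0, 81/5]
R3 ← R3 + (9/11)·R2: [0, 0, 0, 0]
Echelon form has 2 nonzero rows, so rank(M) = 2.
The column space has dimension equal to the rank: 2.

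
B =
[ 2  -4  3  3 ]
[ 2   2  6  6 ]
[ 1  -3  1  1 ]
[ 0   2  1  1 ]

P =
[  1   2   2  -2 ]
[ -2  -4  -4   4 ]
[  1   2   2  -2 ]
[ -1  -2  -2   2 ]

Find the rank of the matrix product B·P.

1

First compute BP:
[[ 10,  20,  20, -20],
 [ -2,  -4,  -4,   4],
 [  7,  14,  14, -14],
 [ -4,  -8,  -8,   8]]
Now row reduce the product.
R2 ← R2 + (1/5)·R1: [0, 0, 0, 0]
R3 ← R3 − (7/10)·R1: [0, 0, 0, 0]
R4 ← R4 + (2/5)·R1: [0, 0, 0, 0]
1 nonzero row, so rank(BP) = 1.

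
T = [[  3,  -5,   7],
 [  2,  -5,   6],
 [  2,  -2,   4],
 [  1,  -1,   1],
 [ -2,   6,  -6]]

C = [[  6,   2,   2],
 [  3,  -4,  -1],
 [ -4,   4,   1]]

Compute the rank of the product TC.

First compute TC:
[[-25,  54,  18],
 [-27,  48,  15],
 [-10,  28,  10],
 [ -1,  10,   4],
 [ 30, -52, -16]]
Now row reduce the product.
R2 ← R2 − (27/25)·R1: [0, -258/25, -111/25]
R3 ← R3 − (2/5)·R1: [0, 32/5, 14/5]
R4 ← R4 − (1/25)·R1: [0, 196/25, 82/25]
R5 ← R5 + (6/5)·R1: [0, 64/5, 28/5]
R3 ← R3 + (80/129)·R2: [0, 0, 2/43]
R4 ← R4 + (98/129)·R2: [0, 0, -4/43]
R5 ← R5 + (160/129)·R2: [0, 0, 4/43]
R4 ← R4 + (2)·R3: [0, 0, 0]
R5 ← R5 − (2)·R3: [0, 0, 0]
3 nonzero rows, so rank(TC) = 3.

3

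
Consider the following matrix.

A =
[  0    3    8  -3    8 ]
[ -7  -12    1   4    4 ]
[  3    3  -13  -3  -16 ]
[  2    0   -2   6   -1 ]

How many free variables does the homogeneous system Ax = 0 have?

2

Row reduce to echelon form.
Swap R1 ↔ R2
R3 ← R3 + (3/7)·R1: [0, -15/7, -88/7, -9/7, -100/7]
R4 ← R4 + (2/7)·R1: [0, -24/7, -12/7, 50/7, 1/7]
R3 ← R3 + (5/7)·R2: [0, 0, -48/7, -24/7, -60/7]
R4 ← R4 + (8/7)·R2: [0, 0, 52/7, 26/7, 65/7]
R4 ← R4 + (13/12)·R3: [0, 0, 0, 0, 0]
3 nonzero rows, so rank(A) = 3.
A has 5 columns; by rank–nullity, nullity = 5 − 3 = 2.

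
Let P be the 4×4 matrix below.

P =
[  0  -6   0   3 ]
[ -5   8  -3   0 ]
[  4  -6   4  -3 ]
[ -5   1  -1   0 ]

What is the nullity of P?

1

Row reduce to echelon form.
Swap R1 ↔ R2
R3 ← R3 + (4/5)·R1: [0, 2/5, 8/5, -3]
R4 ← R4 − R1: [0, -7, 2, 0]
R3 ← R3 + (1/15)·R2: [0, 0, 8/5, -14/5]
R4 ← R4 − (7/6)·R2: [0, 0, 2, -7/2]
R4 ← R4 − (5/4)·R3: [0, 0, 0, 0]
3 nonzero rows, so rank(P) = 3.
P has 4 columns; by rank–nullity, nullity = 4 − 3 = 1.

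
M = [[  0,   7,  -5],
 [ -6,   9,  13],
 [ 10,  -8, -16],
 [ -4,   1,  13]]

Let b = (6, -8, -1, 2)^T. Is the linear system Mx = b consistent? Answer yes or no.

no

Row reduce the augmented matrix [M | b].
Swap R1 ↔ R2
R3 ← R3 + (5/3)·R1: [0, 7, 17/3, -43/3]
R4 ← R4 − (2/3)·R1: [0, -5, 13/3, 22/3]
R3 ← R3 − R2: [0, 0, 32/3, -61/3]
R4 ← R4 + (5/7)·R2: [0, 0, 16/21, 244/21]
R4 ← R4 − (1/14)·R3: [0, 0, 0, 183/14]
The echelon form has 4 nonzero rows; the last pivot sits in the augmented column, so rank(M) = 3 but rank([M|b]) = 4.
Since the ranks differ, the system is inconsistent.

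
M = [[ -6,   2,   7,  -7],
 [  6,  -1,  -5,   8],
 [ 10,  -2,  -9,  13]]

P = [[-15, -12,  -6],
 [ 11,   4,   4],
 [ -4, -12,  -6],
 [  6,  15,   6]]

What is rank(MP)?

First compute MP:
[[ 42, -109, -40],
 [-33, 104,  38],
 [-58, 175,  64]]
Now row reduce the product.
R2 ← R2 + (11/14)·R1: [0, 257/14, 46/7]
R3 ← R3 + (29/21)·R1: [0, 514/21, 184/21]
R3 ← R3 − (4/3)·R2: [0, 0, 0]
2 nonzero rows, so rank(MP) = 2.

2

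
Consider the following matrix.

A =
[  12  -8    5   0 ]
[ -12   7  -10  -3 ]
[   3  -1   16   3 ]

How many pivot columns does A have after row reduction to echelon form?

3

Row reduce to echelon form.
R2 ← R2 + R1: [0, -1, -5, -3]
R3 ← R3 − (1/4)·R1: [0, 1, 59/4, 3]
R3 ← R3 + R2: [0, 0, 39/4, 0]
Echelon form has 3 nonzero rows, so rank(A) = 3.
Each nonzero row contributes one pivot column: 3 pivot columns.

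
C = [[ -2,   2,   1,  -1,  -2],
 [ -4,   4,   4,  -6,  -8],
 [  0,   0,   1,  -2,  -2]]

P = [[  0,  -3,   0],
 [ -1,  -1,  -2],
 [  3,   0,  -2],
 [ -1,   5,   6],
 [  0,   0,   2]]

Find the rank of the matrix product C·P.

First compute CP:
[[  2,  -1, -16],
 [ 14, -22, -68],
 [  5, -10, -18]]
Now row reduce the product.
R2 ← R2 − (7)·R1: [0, -15, 44]
R3 ← R3 − (5/2)·R1: [0, -15/2, 22]
R3 ← R3 − (1/2)·R2: [0, 0, 0]
2 nonzero rows, so rank(CP) = 2.

2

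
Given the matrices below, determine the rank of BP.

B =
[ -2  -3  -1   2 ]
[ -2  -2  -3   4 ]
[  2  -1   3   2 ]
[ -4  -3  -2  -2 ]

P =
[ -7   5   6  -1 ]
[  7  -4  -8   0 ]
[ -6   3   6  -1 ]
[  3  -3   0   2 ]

3

First compute BP:
[[  5,  -7,   6,   7],
 [ 30, -23, -14,  13],
 [-33,  17,  38,  -1],
 [ 13,  -8, -12,   2]]
Now row reduce the product.
R2 ← R2 − (6)·R1: [0, 19, -50, -29]
R3 ← R3 + (33/5)·R1: [0, -146/5, 388/5, 226/5]
R4 ← R4 − (13/5)·R1: [0, 51/5, -138/5, -81/5]
R3 ← R3 + (146/95)·R2: [0, 0, 72/95, 12/19]
R4 ← R4 − (51/95)·R2: [0, 0, -72/95, -12/19]
R4 ← R4 + R3: [0, 0, 0, 0]
3 nonzero rows, so rank(BP) = 3.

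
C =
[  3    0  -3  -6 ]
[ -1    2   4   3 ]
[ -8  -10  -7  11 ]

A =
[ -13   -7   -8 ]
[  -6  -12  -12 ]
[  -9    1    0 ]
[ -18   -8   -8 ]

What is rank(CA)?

First compute CA:
[[ 96,  24,  24],
 [-89, -37, -40],
 [ 29,  81,  96]]
Now row reduce the product.
R2 ← R2 + (89/96)·R1: [0, -59/4, -71/4]
R3 ← R3 − (29/96)·R1: [0, 295/4, 355/4]
R3 ← R3 + (5)·R2: [0, 0, 0]
2 nonzero rows, so rank(CA) = 2.

2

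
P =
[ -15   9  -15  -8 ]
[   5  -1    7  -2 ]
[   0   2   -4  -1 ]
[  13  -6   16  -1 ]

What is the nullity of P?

Row reduce to echelon form.
R2 ← R2 + (1/3)·R1: [0, 2, 2, -14/3]
R4 ← R4 + (13/15)·R1: [0, 9/5, 3, -119/15]
R3 ← R3 − R2: [0, 0, -6, 11/3]
R4 ← R4 − (9/10)·R2: [0, 0, 6/5, -56/15]
R4 ← R4 + (1/5)·R3: [0, 0, 0, -3]
4 nonzero rows, so rank(P) = 4.
P has 4 columns; by rank–nullity, nullity = 4 − 4 = 0.

0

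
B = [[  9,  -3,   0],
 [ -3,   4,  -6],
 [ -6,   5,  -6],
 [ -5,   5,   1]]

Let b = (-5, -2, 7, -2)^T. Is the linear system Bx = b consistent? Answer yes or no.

Row reduce the augmented matrix [B | b].
R2 ← R2 + (1/3)·R1: [0, 3, -6, -11/3]
R3 ← R3 + (2/3)·R1: [0, 3, -6, 11/3]
R4 ← R4 + (5/9)·R1: [0, 10/3, 1, -43/9]
R3 ← R3 − R2: [0, 0, 0, 22/3]
R4 ← R4 − (10/9)·R2: [0, 0, 23/3, -19/27]
Swap R3 ↔ R4
The echelon form has 4 nonzero rows; the last pivot sits in the augmented column, so rank(B) = 3 but rank([B|b]) = 4.
Since the ranks differ, the system is inconsistent.

no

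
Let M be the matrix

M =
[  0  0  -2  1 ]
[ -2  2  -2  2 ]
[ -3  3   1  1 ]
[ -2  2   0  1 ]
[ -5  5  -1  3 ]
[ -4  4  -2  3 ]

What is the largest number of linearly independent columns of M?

Row reduce to echelon form.
Swap R1 ↔ R2
R3 ← R3 − (3/2)·R1: [0, 0, 4, -2]
R4 ← R4 − R1: [0, 0, 2, -1]
R5 ← R5 − (5/2)·R1: [0, 0, 4, -2]
R6 ← R6 − (2)·R1: [0, 0, 2, -1]
R3 ← R3 + (2)·R2: [0, 0, 0, 0]
R4 ← R4 + R2: [0, 0, 0, 0]
R5 ← R5 + (2)·R2: [0, 0, 0, 0]
R6 ← R6 + R2: [0, 0, 0, 0]
Echelon form has 2 nonzero rows, so rank(M) = 2.
The rank gives the maximum number of linearly independent columns: 2.

2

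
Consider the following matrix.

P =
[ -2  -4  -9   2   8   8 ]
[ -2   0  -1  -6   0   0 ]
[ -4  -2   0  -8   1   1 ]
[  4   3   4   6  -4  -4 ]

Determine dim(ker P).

Row reduce to echelon form.
R2 ← R2 − R1: [0, 4, 8, -8, -8, -8]
R3 ← R3 − (2)·R1: [0, 6, 18, -12, -15, -15]
R4 ← R4 + (2)·R1: [0, -5, -14, 10, 12, 12]
R3 ← R3 − (3/2)·R2: [0, 0, 6, 0, -3, -3]
R4 ← R4 + (5/4)·R2: [0, 0, -4, 0, 2, 2]
R4 ← R4 + (2/3)·R3: [0, 0, 0, 0, 0, 0]
3 nonzero rows, so rank(P) = 3.
P has 6 columns; by rank–nullity, nullity = 6 − 3 = 3.

3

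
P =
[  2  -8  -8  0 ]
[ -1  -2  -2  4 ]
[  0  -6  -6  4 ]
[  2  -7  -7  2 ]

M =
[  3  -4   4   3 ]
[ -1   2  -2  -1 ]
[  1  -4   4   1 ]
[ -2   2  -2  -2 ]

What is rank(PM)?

First compute PM:
[[  6,   8,  -8,   6],
 [-11,  16, -16, -11],
 [ -8,  20, -20,  -8],
 [  2,  10, -10,   2]]
Now row reduce the product.
R2 ← R2 + (11/6)·R1: [0, 92/3, -92/3, 0]
R3 ← R3 + (4/3)·R1: [0, 92/3, -92/3, 0]
R4 ← R4 − (1/3)·R1: [0, 22/3, -22/3, 0]
R3 ← R3 − R2: [0, 0, 0, 0]
R4 ← R4 − (11/46)·R2: [0, 0, 0, 0]
2 nonzero rows, so rank(PM) = 2.

2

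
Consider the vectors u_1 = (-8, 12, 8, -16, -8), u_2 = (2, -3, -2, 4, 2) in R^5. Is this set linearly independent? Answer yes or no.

no

Form the matrix with these vectors as rows and row reduce.
R2 ← R2 + (1/4)·R1: [0, 0, 0, 0, 0]
1 nonzero row, so the 2 vectors span a space of dimension 1.
Since 1 < 2, the vectors are linearly dependent.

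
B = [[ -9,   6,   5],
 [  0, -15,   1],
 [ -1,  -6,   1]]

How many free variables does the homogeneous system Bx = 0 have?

Row reduce to echelon form.
R3 ← R3 − (1/9)·R1: [0, -20/3, 4/9]
R3 ← R3 − (4/9)·R2: [0, 0, 0]
2 nonzero rows, so rank(B) = 2.
B has 3 columns; by rank–nullity, nullity = 3 − 2 = 1.

1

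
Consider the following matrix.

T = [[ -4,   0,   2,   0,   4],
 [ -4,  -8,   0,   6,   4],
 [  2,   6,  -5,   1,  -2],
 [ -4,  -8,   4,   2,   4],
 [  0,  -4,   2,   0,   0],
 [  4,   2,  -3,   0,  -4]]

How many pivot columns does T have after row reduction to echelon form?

Row reduce to echelon form.
R2 ← R2 − R1: [0, -8, -2, 6, 0]
R3 ← R3 + (1/2)·R1: [0, 6, -4, 1, 0]
R4 ← R4 − R1: [0, -8, 2, 2, 0]
R6 ← R6 + R1: [0, 2, -1, 0, 0]
R3 ← R3 + (3/4)·R2: [0, 0, -11/2, 11/2, 0]
R4 ← R4 − R2: [0, 0, 4, -4, 0]
R5 ← R5 − (1/2)·R2: [0, 0, 3, -3, 0]
R6 ← R6 + (1/4)·R2: [0, 0, -3/2, 3/2, 0]
R4 ← R4 + (8/11)·R3: [0, 0, 0, 0, 0]
R5 ← R5 + (6/11)·R3: [0, 0, 0, 0, 0]
R6 ← R6 − (3/11)·R3: [0, 0, 0, 0, 0]
Echelon form has 3 nonzero rows, so rank(T) = 3.
Each nonzero row contributes one pivot column: 3 pivot columns.

3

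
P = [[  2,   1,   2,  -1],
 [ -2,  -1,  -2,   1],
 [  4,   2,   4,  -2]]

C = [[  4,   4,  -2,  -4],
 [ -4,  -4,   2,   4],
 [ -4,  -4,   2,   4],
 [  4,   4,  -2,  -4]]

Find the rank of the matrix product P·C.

1

First compute PC:
[[ -8,  -8,   4,   8],
 [  8,   8,  -4,  -8],
 [-16, -16,   8,  16]]
Now row reduce the product.
R2 ← R2 + R1: [0, 0, 0, 0]
R3 ← R3 − (2)·R1: [0, 0, 0, 0]
1 nonzero row, so rank(PC) = 1.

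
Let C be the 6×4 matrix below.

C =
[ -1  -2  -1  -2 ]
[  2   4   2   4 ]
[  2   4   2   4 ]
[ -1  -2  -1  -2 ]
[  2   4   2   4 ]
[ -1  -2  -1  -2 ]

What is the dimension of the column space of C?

Row reduce to echelon form.
R2 ← R2 + (2)·R1: [0, 0, 0, 0]
R3 ← R3 + (2)·R1: [0, 0, 0, 0]
R4 ← R4 − R1: [0, 0, 0, 0]
R5 ← R5 + (2)·R1: [0, 0, 0, 0]
R6 ← R6 − R1: [0, 0, 0, 0]
Echelon form has 1 nonzero row, so rank(C) = 1.
The column space has dimension equal to the rank: 1.

1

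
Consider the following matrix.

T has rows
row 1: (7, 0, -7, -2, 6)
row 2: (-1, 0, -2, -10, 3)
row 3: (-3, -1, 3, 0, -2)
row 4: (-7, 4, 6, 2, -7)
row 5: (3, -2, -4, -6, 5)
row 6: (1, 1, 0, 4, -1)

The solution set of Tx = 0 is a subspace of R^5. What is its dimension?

2

Row reduce to echelon form.
R2 ← R2 + (1/7)·R1: [0, 0, -3, -72/7, 27/7]
R3 ← R3 + (3/7)·R1: [0, -1, 0, -6/7, 4/7]
R4 ← R4 + R1: [0, 4, -1, 0, -1]
R5 ← R5 − (3/7)·R1: [0, -2, -1, -36/7, 17/7]
R6 ← R6 − (1/7)·R1: [0, 1, 1, 30/7, -13/7]
Swap R2 ↔ R3
R4 ← R4 + (4)·R2: [0, 0, -1, -24/7, 9/7]
R5 ← R5 − (2)·R2: [0, 0, -1, -24/7, 9/7]
R6 ← R6 + R2: [0, 0, 1, 24/7, -9/7]
R4 ← R4 − (1/3)·R3: [0, 0, 0, 0, 0]
R5 ← R5 − (1/3)·R3: [0, 0, 0, 0, 0]
R6 ← R6 + (1/3)·R3: [0, 0, 0, 0, 0]
3 nonzero rows, so rank(T) = 3.
T has 5 columns; by rank–nullity, nullity = 5 − 3 = 2.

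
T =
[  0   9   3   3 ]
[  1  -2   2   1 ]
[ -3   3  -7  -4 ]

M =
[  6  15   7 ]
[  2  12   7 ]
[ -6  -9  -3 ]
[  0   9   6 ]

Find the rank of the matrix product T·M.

First compute TM:
[[  0, 108,  72],
 [-10, -18,  -7],
 [ 30,  18,  -3]]
Now row reduce the product.
Swap R1 ↔ R2
R3 ← R3 + (3)·R1: [0, -36, -24]
R3 ← R3 + (1/3)·R2: [0, 0, 0]
2 nonzero rows, so rank(TM) = 2.

2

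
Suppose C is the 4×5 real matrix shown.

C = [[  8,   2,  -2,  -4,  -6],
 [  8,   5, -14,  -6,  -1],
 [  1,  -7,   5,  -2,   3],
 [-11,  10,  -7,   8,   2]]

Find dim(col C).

3

Row reduce to echelon form.
R2 ← R2 − R1: [0, 3, -12, -2, 5]
R3 ← R3 − (1/8)·R1: [0, -29/4, 21/4, -3/2, 15/4]
R4 ← R4 + (11/8)·R1: [0, 51/4, -39/4, 5/2, -25/4]
R3 ← R3 + (29/12)·R2: [0, 0, -95/4, -19/3, 95/6]
R4 ← R4 − (17/4)·R2: [0, 0, 165/4, 11, -55/2]
R4 ← R4 + (33/19)·R3: [0, 0, 0, 0, 0]
Echelon form has 3 nonzero rows, so rank(C) = 3.
The column space has dimension equal to the rank: 3.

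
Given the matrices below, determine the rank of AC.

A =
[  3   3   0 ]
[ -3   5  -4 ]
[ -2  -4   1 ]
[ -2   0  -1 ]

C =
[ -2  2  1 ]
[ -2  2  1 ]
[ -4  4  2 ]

1

First compute AC:
[[-12,  12,   6],
 [ 12, -12,  -6],
 [  8,  -8,  -4],
 [  8,  -8,  -4]]
Now row reduce the product.
R2 ← R2 + R1: [0, 0, 0]
R3 ← R3 + (2/3)·R1: [0, 0, 0]
R4 ← R4 + (2/3)·R1: [0, 0, 0]
1 nonzero row, so rank(AC) = 1.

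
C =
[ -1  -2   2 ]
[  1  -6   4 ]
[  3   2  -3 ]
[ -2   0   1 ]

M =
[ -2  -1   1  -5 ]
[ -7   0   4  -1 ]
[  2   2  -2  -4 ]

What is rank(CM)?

2

First compute CM:
[[ 20,   5, -13,  -1],
 [ 48,   7, -31, -15],
 [-26,  -9,  17,  -5],
 [  6,   4,  -4,   6]]
Now row reduce the product.
R2 ← R2 − (12/5)·R1: [0, -5, 1/5, -63/5]
R3 ← R3 + (13/10)·R1: [0, -5/2, 1/10, -63/10]
R4 ← R4 − (3/10)·R1: [0, 5/2, -1/10, 63/10]
R3 ← R3 − (1/2)·R2: [0, 0, 0, 0]
R4 ← R4 + (1/2)·R2: [0, 0, 0, 0]
2 nonzero rows, so rank(CM) = 2.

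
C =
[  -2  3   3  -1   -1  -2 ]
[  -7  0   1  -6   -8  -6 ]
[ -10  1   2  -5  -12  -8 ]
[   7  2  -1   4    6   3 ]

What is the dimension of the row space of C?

4

Row reduce to echelon form.
R2 ← R2 − (7/2)·R1: [0, -21/2, -19/2, -5/2, -9/2, 1]
R3 ← R3 − (5)·R1: [0, -14, -13, 0, -7, 2]
R4 ← R4 + (7/2)·R1: [0, 25/2, 19/2, 1/2, 5/2, -4]
R3 ← R3 − (4/3)·R2: [0, 0, -1/3, 10/3, -1, 2/3]
R4 ← R4 + (25/21)·R2: [0, 0, -38/21, -52/21, -20/7, -59/21]
R4 ← R4 − (38/7)·R3: [0, 0, 0, -144/7, 18/7, -45/7]
Echelon form has 4 nonzero rows, so rank(C) = 4.
The row space has dimension equal to the rank: 4.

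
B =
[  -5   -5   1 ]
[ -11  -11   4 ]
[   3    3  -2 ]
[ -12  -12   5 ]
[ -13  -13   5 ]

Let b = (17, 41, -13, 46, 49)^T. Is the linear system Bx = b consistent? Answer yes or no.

yes

Row reduce the augmented matrix [B | b].
R2 ← R2 − (11/5)·R1: [0, 0, 9/5, 18/5]
R3 ← R3 + (3/5)·R1: [0, 0, -7/5, -14/5]
R4 ← R4 − (12/5)·R1: [0, 0, 13/5, 26/5]
R5 ← R5 − (13/5)·R1: [0, 0, 12/5, 24/5]
R3 ← R3 + (7/9)·R2: [0, 0, 0, 0]
R4 ← R4 − (13/9)·R2: [0, 0, 0, 0]
R5 ← R5 − (4/3)·R2: [0, 0, 0, 0]
The echelon form has 2 nonzero rows, and every pivot lies in the first 3 columns, so rank(B) = rank([B|b]) = 2.
The system is consistent.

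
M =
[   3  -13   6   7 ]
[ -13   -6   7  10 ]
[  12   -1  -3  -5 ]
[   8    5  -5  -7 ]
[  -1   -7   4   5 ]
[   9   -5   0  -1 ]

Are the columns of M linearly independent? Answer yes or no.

Row reduce M to echelon form.
R2 ← R2 + (13/3)·R1: [0, -187/3, 33, 121/3]
R3 ← R3 − (4)·R1: [0, 51, -27, -33]
R4 ← R4 − (8/3)·R1: [0, 119/3, -21, -77/3]
R5 ← R5 + (1/3)·R1: [0, -34/3, 6, 22/3]
R6 ← R6 − (3)·R1: [0, 34, -18, -22]
R3 ← R3 + (9/11)·R2: [0, 0, 0, 0]
R4 ← R4 + (7/11)·R2: [0, 0, 0, 0]
R5 ← R5 − (2/11)·R2: [0, 0, 0, 0]
R6 ← R6 + (6/11)·R2: [0, 0, 0, 0]
2 pivots among 4 columns.
Only 2 < 4 pivot columns, so the columns are linearly dependent.

no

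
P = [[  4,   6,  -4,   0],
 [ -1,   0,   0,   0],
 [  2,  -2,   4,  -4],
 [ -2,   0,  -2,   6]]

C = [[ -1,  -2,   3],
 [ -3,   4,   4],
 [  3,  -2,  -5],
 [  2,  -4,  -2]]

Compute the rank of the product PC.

2

First compute PC:
[[-34,  24,  56],
 [  1,   2,  -3],
 [  8,  -4, -14],
 [  8, -16,  -8]]
Now row reduce the product.
R2 ← R2 + (1/34)·R1: [0, 46/17, -23/17]
R3 ← R3 + (4/17)·R1: [0, 28/17, -14/17]
R4 ← R4 + (4/17)·R1: [0, -176/17, 88/17]
R3 ← R3 − (14/23)·R2: [0, 0, 0]
R4 ← R4 + (88/23)·R2: [0, 0, 0]
2 nonzero rows, so rank(PC) = 2.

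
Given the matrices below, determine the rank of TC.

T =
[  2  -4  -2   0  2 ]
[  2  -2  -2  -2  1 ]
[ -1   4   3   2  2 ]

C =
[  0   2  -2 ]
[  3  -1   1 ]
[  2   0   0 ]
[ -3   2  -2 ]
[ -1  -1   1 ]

First compute TC:
[[-18,   6,  -6],
 [ -5,   1,  -1],
 [ 10,  -4,   4]]
Now row reduce the product.
R2 ← R2 − (5/18)·R1: [0, -2/3, 2/3]
R3 ← R3 + (5/9)·R1: [0, -2/3, 2/3]
R3 ← R3 − R2: [0, 0, 0]
2 nonzero rows, so rank(TC) = 2.

2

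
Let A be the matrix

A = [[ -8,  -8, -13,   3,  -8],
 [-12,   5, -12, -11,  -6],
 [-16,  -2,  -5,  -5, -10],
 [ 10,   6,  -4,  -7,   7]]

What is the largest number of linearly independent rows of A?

4

Row reduce to echelon form.
R2 ← R2 − (3/2)·R1: [0, 17, 15/2, -31/2, 6]
R3 ← R3 − (2)·R1: [0, 14, 21, -11, 6]
R4 ← R4 + (5/4)·R1: [0, -4, -81/4, -13/4, -3]
R3 ← R3 − (14/17)·R2: [0, 0, 252/17, 30/17, 18/17]
R4 ← R4 + (4/17)·R2: [0, 0, -1257/68, -469/68, -27/17]
R4 ← R4 + (419/336)·R3: [0, 0, 0, -263/56, -15/56]
Echelon form has 4 nonzero rows, so rank(A) = 4.
The rank gives the maximum number of linearly independent rows: 4.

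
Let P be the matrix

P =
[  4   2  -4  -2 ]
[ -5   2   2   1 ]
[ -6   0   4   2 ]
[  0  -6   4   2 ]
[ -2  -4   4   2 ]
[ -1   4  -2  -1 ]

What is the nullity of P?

Row reduce to echelon form.
R2 ← R2 + (5/4)·R1: [0, 9/2, -3, -3/2]
R3 ← R3 + (3/2)·R1: [0, 3, -2, -1]
R5 ← R5 + (1/2)·R1: [0, -3, 2, 1]
R6 ← R6 + (1/4)·R1: [0, 9/2, -3, -3/2]
R3 ← R3 − (2/3)·R2: [0, 0, 0, 0]
R4 ← R4 + (4/3)·R2: [0, 0, 0, 0]
R5 ← R5 + (2/3)·R2: [0, 0, 0, 0]
R6 ← R6 − R2: [0, 0, 0, 0]
2 nonzero rows, so rank(P) = 2.
P has 4 columns; by rank–nullity, nullity = 4 − 2 = 2.

2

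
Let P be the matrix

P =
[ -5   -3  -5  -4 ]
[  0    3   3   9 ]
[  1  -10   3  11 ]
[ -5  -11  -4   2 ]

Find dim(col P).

Row reduce to echelon form.
R3 ← R3 + (1/5)·R1: [0, -53/5, 2, 51/5]
R4 ← R4 − R1: [0, -8, 1, 6]
R3 ← R3 + (53/15)·R2: [0, 0, 63/5, 42]
R4 ← R4 + (8/3)·R2: [0, 0, 9, 30]
R4 ← R4 − (5/7)·R3: [0, 0, 0, 0]
Echelon form has 3 nonzero rows, so rank(P) = 3.
The column space has dimension equal to the rank: 3.

3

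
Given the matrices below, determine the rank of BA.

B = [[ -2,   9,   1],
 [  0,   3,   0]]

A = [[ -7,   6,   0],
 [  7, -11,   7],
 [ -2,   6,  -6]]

First compute BA:
[[ 75, -105,  57],
 [ 21, -33,  21]]
Now row reduce the product.
R2 ← R2 − (7/25)·R1: [0, -18/5, 126/25]
2 nonzero rows, so rank(BA) = 2.

2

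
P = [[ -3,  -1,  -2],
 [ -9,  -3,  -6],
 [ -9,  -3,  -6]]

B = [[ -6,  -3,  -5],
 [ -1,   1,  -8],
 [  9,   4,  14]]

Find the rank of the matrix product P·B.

1

First compute PB:
[[  1,   0,  -5],
 [  3,   0, -15],
 [  3,   0, -15]]
Now row reduce the product.
R2 ← R2 − (3)·R1: [0, 0, 0]
R3 ← R3 − (3)·R1: [0, 0, 0]
1 nonzero row, so rank(PB) = 1.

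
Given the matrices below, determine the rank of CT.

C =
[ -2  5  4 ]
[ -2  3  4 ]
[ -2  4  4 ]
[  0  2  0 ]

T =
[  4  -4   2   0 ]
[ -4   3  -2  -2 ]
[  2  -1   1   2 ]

2

First compute CT:
[[-20,  19, -10,  -2],
 [-12,  13,  -6,   2],
 [-16,  16,  -8,   0],
 [ -8,   6,  -4,  -4]]
Now row reduce the product.
R2 ← R2 − (3/5)·R1: [0, 8/5, 0, 16/5]
R3 ← R3 − (4/5)·R1: [0, 4/5, 0, 8/5]
R4 ← R4 − (2/5)·R1: [0, -8/5, 0, -16/5]
R3 ← R3 − (1/2)·R2: [0, 0, 0, 0]
R4 ← R4 + R2: [0, 0, 0, 0]
2 nonzero rows, so rank(CT) = 2.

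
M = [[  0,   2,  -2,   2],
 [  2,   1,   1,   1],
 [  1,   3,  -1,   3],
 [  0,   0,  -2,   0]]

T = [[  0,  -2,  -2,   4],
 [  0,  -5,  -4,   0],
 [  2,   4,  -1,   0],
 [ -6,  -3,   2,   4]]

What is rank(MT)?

First compute MT:
[[-16, -24,  -2,   8],
 [ -4,  -8,  -7,  12],
 [-20, -30,  -7,  16],
 [ -4,  -8,   2,   0]]
Now row reduce the product.
R2 ← R2 − (1/4)·R1: [0, -2, -13/2, 10]
R3 ← R3 − (5/4)·R1: [0, 0, -9/2, 6]
R4 ← R4 − (1/4)·R1: [0, -2, 5/2, -2]
R4 ← R4 − R2: [0, 0, 9, -12]
R4 ← R4 + (2)·R3: [0, 0, 0, 0]
3 nonzero rows, so rank(MT) = 3.

3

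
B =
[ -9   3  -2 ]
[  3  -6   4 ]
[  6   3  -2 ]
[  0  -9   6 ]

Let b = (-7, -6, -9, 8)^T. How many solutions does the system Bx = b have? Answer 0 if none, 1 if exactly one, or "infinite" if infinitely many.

0

Row reduce the augmented matrix [B | b].
R2 ← R2 + (1/3)·R1: [0, -5, 10/3, -25/3]
R3 ← R3 + (2/3)·R1: [0, 5, -10/3, -41/3]
R3 ← R3 + R2: [0, 0, 0, -22]
R4 ← R4 − (9/5)·R2: [0, 0, 0, 23]
R4 ← R4 + (23/22)·R3: [0, 0, 0, 0]
The echelon form has 3 nonzero rows; the last pivot sits in the augmented column, so rank(B) = 2 but rank([B|b]) = 3.
Since the ranks differ, the system is inconsistent.
It has no solutions.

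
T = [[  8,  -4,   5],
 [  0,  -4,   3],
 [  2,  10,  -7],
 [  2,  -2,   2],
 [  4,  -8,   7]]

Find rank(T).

Row reduce to echelon form.
R3 ← R3 − (1/4)·R1: [0, 11, -33/4]
R4 ← R4 − (1/4)·R1: [0, -1, 3/4]
R5 ← R5 − (1/2)·R1: [0, -6, 9/2]
R3 ← R3 + (11/4)·R2: [0, 0, 0]
R4 ← R4 − (1/4)·R2: [0, 0, 0]
R5 ← R5 − (3/2)·R2: [0, 0, 0]
Echelon form has 2 nonzero rows, so rank(T) = 2.

2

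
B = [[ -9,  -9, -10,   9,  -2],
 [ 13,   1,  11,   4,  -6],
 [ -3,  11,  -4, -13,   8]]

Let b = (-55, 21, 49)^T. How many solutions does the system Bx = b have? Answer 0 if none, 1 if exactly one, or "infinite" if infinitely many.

Row reduce the augmented matrix [B | b].
R2 ← R2 + (13/9)·R1: [0, -12, -31/9, 17, -80/9, -526/9]
R3 ← R3 − (1/3)·R1: [0, 14, -2/3, -16, 26/3, 202/3]
R3 ← R3 + (7/6)·R2: [0, 0, -253/54, 23/6, -46/27, -23/27]
The echelon form has 3 nonzero rows, and every pivot lies in the first 5 columns, so rank(B) = rank([B|b]) = 3.
The system is consistent.
rank = 3 < 5 unknowns, so there are infinitely many solutions.

infinite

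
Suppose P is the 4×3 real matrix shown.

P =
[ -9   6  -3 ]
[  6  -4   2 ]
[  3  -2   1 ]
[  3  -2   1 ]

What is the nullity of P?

2

Row reduce to echelon form.
R2 ← R2 + (2/3)·R1: [0, 0, 0]
R3 ← R3 + (1/3)·R1: [0, 0, 0]
R4 ← R4 + (1/3)·R1: [0, 0, 0]
1 nonzero row, so rank(P) = 1.
P has 3 columns; by rank–nullity, nullity = 3 − 1 = 2.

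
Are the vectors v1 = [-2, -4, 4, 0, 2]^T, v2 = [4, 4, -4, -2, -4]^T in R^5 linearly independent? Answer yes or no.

Form the matrix with these vectors as rows and row reduce.
R2 ← R2 + (2)·R1: [0, -4, 4, -2, 0]
2 nonzero rows, so the 2 vectors span a space of dimension 2.
Since 2 = 2, the vectors are linearly independent.

yes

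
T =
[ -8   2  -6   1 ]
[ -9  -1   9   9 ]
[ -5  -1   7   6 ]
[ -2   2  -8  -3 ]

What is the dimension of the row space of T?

Row reduce to echelon form.
R2 ← R2 − (9/8)·R1: [0, -13/4, 63/4, 63/8]
R3 ← R3 − (5/8)·R1: [0, -9/4, 43/4, 43/8]
R4 ← R4 − (1/4)·R1: [0, 3/2, -13/2, -13/4]
R3 ← R3 − (9/13)·R2: [0, 0, -2/13, -1/13]
R4 ← R4 + (6/13)·R2: [0, 0, 10/13, 5/13]
R4 ← R4 + (5)·R3: [0, 0, 0, 0]
Echelon form has 3 nonzero rows, so rank(T) = 3.
The row space has dimension equal to the rank: 3.

3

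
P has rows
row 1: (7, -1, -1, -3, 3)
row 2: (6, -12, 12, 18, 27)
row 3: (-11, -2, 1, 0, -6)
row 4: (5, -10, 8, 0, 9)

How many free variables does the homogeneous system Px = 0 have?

Row reduce to echelon form.
R2 ← R2 − (6/7)·R1: [0, -78/7, 90/7, 144/7, 171/7]
R3 ← R3 + (11/7)·R1: [0, -25/7, -4/7, -33/7, -9/7]
R4 ← R4 − (5/7)·R1: [0, -65/7, 61/7, 15/7, 48/7]
R3 ← R3 − (25/78)·R2: [0, 0, -61/13, -147/13, -237/26]
R4 ← R4 − (5/6)·R2: [0, 0, -2, -15, -27/2]
R4 ← R4 − (26/61)·R3: [0, 0, 0, -621/61, -1173/122]
4 nonzero rows, so rank(P) = 4.
P has 5 columns; by rank–nullity, nullity = 5 − 4 = 1.

1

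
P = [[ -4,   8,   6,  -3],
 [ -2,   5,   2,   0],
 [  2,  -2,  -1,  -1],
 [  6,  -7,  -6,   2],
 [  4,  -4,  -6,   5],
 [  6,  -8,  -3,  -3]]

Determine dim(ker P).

0

Row reduce to echelon form.
R2 ← R2 − (1/2)·R1: [0, 1, -1, 3/2]
R3 ← R3 + (1/2)·R1: [0, 2, 2, -5/2]
R4 ← R4 + (3/2)·R1: [0, 5, 3, -5/2]
R5 ← R5 + R1: [0, 4, 0, 2]
R6 ← R6 + (3/2)·R1: [0, 4, 6, -15/2]
R3 ← R3 − (2)·R2: [0, 0, 4, -11/2]
R4 ← R4 − (5)·R2: [0, 0, 8, -10]
R5 ← R5 − (4)·R2: [0, 0, 4, -4]
R6 ← R6 − (4)·R2: [0, 0, 10, -27/2]
R4 ← R4 − (2)·R3: [0, 0, 0, 1]
R5 ← R5 − R3: [0, 0, 0, 3/2]
R6 ← R6 − (5/2)·R3: [0, 0, 0, 1/4]
R5 ← R5 − (3/2)·R4: [0, 0, 0, 0]
R6 ← R6 − (1/4)·R4: [0, 0, 0, 0]
4 nonzero rows, so rank(P) = 4.
P has 4 columns; by rank–nullity, nullity = 4 − 4 = 0.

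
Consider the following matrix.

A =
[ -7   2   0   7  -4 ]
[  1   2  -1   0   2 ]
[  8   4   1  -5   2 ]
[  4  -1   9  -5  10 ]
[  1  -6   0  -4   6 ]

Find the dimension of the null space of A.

1

Row reduce to echelon form.
R2 ← R2 + (1/7)·R1: [0, 16/7, -1, 1, 10/7]
R3 ← R3 + (8/7)·R1: [0, 44/7, 1, 3, -18/7]
R4 ← R4 + (4/7)·R1: [0, 1/7, 9, -1, 54/7]
R5 ← R5 + (1/7)·R1: [0, -40/7, 0, -3, 38/7]
R3 ← R3 − (11/4)·R2: [0, 0, 15/4, 1/4, -13/2]
R4 ← R4 − (1/16)·R2: [0, 0, 145/16, -17/16, 61/8]
R5 ← R5 + (5/2)·R2: [0, 0, -5/2, -1/2, 9]
R4 ← R4 − (29/12)·R3: [0, 0, 0, -5/3, 70/3]
R5 ← R5 + (2/3)·R3: [0, 0, 0, -1/3, 14/3]
R5 ← R5 − (1/5)·R4: [0, 0, 0, 0, 0]
4 nonzero rows, so rank(A) = 4.
A has 5 columns; by rank–nullity, nullity = 5 − 4 = 1.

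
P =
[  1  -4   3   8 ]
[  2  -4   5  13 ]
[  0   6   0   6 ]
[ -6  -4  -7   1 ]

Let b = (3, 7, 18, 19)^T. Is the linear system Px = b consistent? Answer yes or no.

yes

Row reduce the augmented matrix [P | b].
R2 ← R2 − (2)·R1: [0, 4, -1, -3, 1]
R4 ← R4 + (6)·R1: [0, -28, 11, 49, 37]
R3 ← R3 − (3/2)·R2: [0, 0, 3/2, 21/2, 33/2]
R4 ← R4 + (7)·R2: [0, 0, 4, 28, 44]
R4 ← R4 − (8/3)·R3: [0, 0, 0, 0, 0]
The echelon form has 3 nonzero rows, and every pivot lies in the first 4 columns, so rank(P) = rank([P|b]) = 3.
The system is consistent.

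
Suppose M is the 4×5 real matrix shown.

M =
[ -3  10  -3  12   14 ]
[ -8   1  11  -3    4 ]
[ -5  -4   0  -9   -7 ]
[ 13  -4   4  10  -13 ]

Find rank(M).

4

Row reduce to echelon form.
R2 ← R2 − (8/3)·R1: [0, -77/3, 19, -35, -100/3]
R3 ← R3 − (5/3)·R1: [0, -62/3, 5, -29, -91/3]
R4 ← R4 + (13/3)·R1: [0, 118/3, -9, 62, 143/3]
R3 ← R3 − (62/77)·R2: [0, 0, -793/77, -9/11, -269/77]
R4 ← R4 + (118/77)·R2: [0, 0, 1549/77, 92/11, -263/77]
R4 ← R4 + (1549/793)·R3: [0, 0, 0, 5365/793, -8120/793]
Echelon form has 4 nonzero rows, so rank(M) = 4.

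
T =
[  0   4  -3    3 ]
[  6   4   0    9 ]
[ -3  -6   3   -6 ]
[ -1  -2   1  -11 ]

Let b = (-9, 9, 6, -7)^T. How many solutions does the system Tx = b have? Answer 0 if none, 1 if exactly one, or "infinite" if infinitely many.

Row reduce the augmented matrix [T | b].
Swap R1 ↔ R2
R3 ← R3 + (1/2)·R1: [0, -4, 3, -3/2, 21/2]
R4 ← R4 + (1/6)·R1: [0, -4/3, 1, -19/2, -11/2]
R3 ← R3 + R2: [0, 0, 0, 3/2, 3/2]
R4 ← R4 + (1/3)·R2: [0, 0, 0, -17/2, -17/2]
R4 ← R4 + (17/3)·R3: [0, 0, 0, 0, 0]
The echelon form has 3 nonzero rows, and every pivot lies in the first 4 columns, so rank(T) = rank([T|b]) = 3.
The system is consistent.
rank = 3 < 4 unknowns, so there are infinitely many solutions.

infinite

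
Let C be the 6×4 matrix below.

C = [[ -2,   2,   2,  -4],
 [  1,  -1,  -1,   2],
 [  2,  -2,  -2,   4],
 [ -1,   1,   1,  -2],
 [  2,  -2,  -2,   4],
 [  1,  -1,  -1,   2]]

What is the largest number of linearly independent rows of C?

Row reduce to echelon form.
R2 ← R2 + (1/2)·R1: [0, 0, 0, 0]
R3 ← R3 + R1: [0, 0, 0, 0]
R4 ← R4 − (1/2)·R1: [0, 0, 0, 0]
R5 ← R5 + R1: [0, 0, 0, 0]
R6 ← R6 + (1/2)·R1: [0, 0, 0, 0]
Echelon form has 1 nonzero row, so rank(C) = 1.
The rank gives the maximum number of linearly independent rows: 1.

1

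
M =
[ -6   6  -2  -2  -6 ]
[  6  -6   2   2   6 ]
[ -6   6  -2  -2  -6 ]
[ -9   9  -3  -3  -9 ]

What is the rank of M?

Row reduce to echelon form.
R2 ← R2 + R1: [0, 0, 0, 0, 0]
R3 ← R3 − R1: [0, 0, 0, 0, 0]
R4 ← R4 − (3/2)·R1: [0, 0, 0, 0, 0]
Echelon form has 1 nonzero row, so rank(M) = 1.

1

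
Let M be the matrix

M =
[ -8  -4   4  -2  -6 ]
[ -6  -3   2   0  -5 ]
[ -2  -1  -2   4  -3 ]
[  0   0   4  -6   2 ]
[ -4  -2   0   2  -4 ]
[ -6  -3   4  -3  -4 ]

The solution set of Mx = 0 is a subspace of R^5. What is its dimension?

3

Row reduce to echelon form.
R2 ← R2 − (3/4)·R1: [0, 0, -1, 3/2, -1/2]
R3 ← R3 − (1/4)·R1: [0, 0, -3, 9/2, -3/2]
R5 ← R5 − (1/2)·R1: [0, 0, -2, 3, -1]
R6 ← R6 − (3/4)·R1: [0, 0, 1, -3/2, 1/2]
R3 ← R3 − (3)·R2: [0, 0, 0, 0, 0]
R4 ← R4 + (4)·R2: [0, 0, 0, 0, 0]
R5 ← R5 − (2)·R2: [0, 0, 0, 0, 0]
R6 ← R6 + R2: [0, 0, 0, 0, 0]
2 nonzero rows, so rank(M) = 2.
M has 5 columns; by rank–nullity, nullity = 5 − 2 = 3.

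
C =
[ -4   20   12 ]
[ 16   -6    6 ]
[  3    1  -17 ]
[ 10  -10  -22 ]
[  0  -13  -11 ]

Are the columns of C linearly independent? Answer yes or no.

Row reduce C to echelon form.
R2 ← R2 + (4)·R1: [0, 74, 54]
R3 ← R3 + (3/4)·R1: [0, 16, -8]
R4 ← R4 + (5/2)·R1: [0, 40, 8]
R3 ← R3 − (8/37)·R2: [0, 0, -728/37]
R4 ← R4 − (20/37)·R2: [0, 0, -784/37]
R5 ← R5 + (13/74)·R2: [0, 0, -56/37]
R4 ← R4 − (14/13)·R3: [0, 0, 0]
R5 ← R5 − (1/13)·R3: [0, 0, 0]
3 pivots among 3 columns.
Every column is a pivot column, so the columns are linearly independent.

yes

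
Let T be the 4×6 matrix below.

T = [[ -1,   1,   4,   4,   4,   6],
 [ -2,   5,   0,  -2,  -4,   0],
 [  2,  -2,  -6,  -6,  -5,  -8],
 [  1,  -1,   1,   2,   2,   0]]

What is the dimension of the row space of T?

Row reduce to echelon form.
R2 ← R2 − (2)·R1: [0, 3, -8, -10, -12, -12]
R3 ← R3 + (2)·R1: [0, 0, 2, 2, 3, 4]
R4 ← R4 + R1: [0, 0, 5, 6, 6, 6]
R4 ← R4 − (5/2)·R3: [0, 0, 0, 1, -3/2, -4]
Echelon form has 4 nonzero rows, so rank(T) = 4.
The row space has dimension equal to the rank: 4.

4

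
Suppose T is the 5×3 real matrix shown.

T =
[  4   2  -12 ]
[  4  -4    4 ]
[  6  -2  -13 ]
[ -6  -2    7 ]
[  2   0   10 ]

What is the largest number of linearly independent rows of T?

Row reduce to echelon form.
R2 ← R2 − R1: [0, -6, 16]
R3 ← R3 − (3/2)·R1: [0, -5, 5]
R4 ← R4 + (3/2)·R1: [0, 1, -11]
R5 ← R5 − (1/2)·R1: [0, -1, 16]
R3 ← R3 − (5/6)·R2: [0, 0, -25/3]
R4 ← R4 + (1/6)·R2: [0, 0, -25/3]
R5 ← R5 − (1/6)·R2: [0, 0, 40/3]
R4 ← R4 − R3: [0, 0, 0]
R5 ← R5 + (8/5)·R3: [0, 0, 0]
Echelon form has 3 nonzero rows, so rank(T) = 3.
The rank gives the maximum number of linearly independent rows: 3.

3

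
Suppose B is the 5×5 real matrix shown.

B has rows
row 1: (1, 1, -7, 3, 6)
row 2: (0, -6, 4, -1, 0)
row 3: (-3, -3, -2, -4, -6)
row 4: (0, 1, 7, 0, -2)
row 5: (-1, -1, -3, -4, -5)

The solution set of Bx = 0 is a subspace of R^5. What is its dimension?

0

Row reduce to echelon form.
R3 ← R3 + (3)·R1: [0, 0, -23, 5, 12]
R5 ← R5 + R1: [0, 0, -10, -1, 1]
R4 ← R4 + (1/6)·R2: [0, 0, 23/3, -1/6, -2]
R4 ← R4 + (1/3)·R3: [0, 0, 0, 3/2, 2]
R5 ← R5 − (10/23)·R3: [0, 0, 0, -73/23, -97/23]
R5 ← R5 + (146/69)·R4: [0, 0, 0, 0, 1/69]
5 nonzero rows, so rank(B) = 5.
B has 5 columns; by rank–nullity, nullity = 5 − 5 = 0.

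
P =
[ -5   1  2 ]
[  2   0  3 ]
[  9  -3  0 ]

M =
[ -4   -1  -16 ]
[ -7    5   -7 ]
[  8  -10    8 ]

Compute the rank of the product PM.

First compute PM:
[[ 29, -10,  89],
 [ 16, -32,  -8],
 [-15, -24, -123]]
Now row reduce the product.
R2 ← R2 − (16/29)·R1: [0, -768/29, -1656/29]
R3 ← R3 + (15/29)·R1: [0, -846/29, -2232/29]
R3 ← R3 − (141/128)·R2: [0, 0, -225/16]
3 nonzero rows, so rank(PM) = 3.

3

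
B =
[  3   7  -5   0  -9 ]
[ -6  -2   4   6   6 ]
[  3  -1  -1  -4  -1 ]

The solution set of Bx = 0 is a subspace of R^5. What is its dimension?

Row reduce to echelon form.
R2 ← R2 + (2)·R1: [0, 12, -6, 6, -12]
R3 ← R3 − R1: [0, -8, 4, -4, 8]
R3 ← R3 + (2/3)·R2: [0, 0, 0, 0, 0]
2 nonzero rows, so rank(B) = 2.
B has 5 columns; by rank–nullity, nullity = 5 − 2 = 3.

3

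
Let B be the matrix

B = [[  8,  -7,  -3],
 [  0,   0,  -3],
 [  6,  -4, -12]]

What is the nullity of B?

0

Row reduce to echelon form.
R3 ← R3 − (3/4)·R1: [0, 5/4, -39/4]
Swap R2 ↔ R3
3 nonzero rows, so rank(B) = 3.
B has 3 columns; by rank–nullity, nullity = 3 − 3 = 0.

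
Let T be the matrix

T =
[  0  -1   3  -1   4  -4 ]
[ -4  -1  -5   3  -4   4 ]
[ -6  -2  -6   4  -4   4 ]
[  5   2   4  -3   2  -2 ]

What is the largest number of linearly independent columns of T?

2

Row reduce to echelon form.
Swap R1 ↔ R2
R3 ← R3 − (3/2)·R1: [0, -1/2, 3/2, -1/2, 2, -2]
R4 ← R4 + (5/4)·R1: [0, 3/4, -9/4, 3/4, -3, 3]
R3 ← R3 − (1/2)·R2: [0, 0, 0, 0, 0, 0]
R4 ← R4 + (3/4)·R2: [0, 0, 0, 0, 0, 0]
Echelon form has 2 nonzero rows, so rank(T) = 2.
The rank gives the maximum number of linearly independent columns: 2.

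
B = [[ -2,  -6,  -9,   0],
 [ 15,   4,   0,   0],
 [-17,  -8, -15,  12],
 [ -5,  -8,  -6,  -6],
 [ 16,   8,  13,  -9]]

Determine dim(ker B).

Row reduce to echelon form.
R2 ← R2 + (15/2)·R1: [0, -41, -135/2, 0]
R3 ← R3 − (17/2)·R1: [0, 43, 123/2, 12]
R4 ← R4 − (5/2)·R1: [0, 7, 33/2, -6]
R5 ← R5 + (8)·R1: [0, -40, -59, -9]
R3 ← R3 + (43/41)·R2: [0, 0, -381/41, 12]
R4 ← R4 + (7/41)·R2: [0, 0, 204/41, -6]
R5 ← R5 − (40/41)·R2: [0, 0, 281/41, -9]
R4 ← R4 + (68/127)·R3: [0, 0, 0, 54/127]
R5 ← R5 + (281/381)·R3: [0, 0, 0, -19/127]
R5 ← R5 + (19/54)·R4: [0, 0, 0, 0]
4 nonzero rows, so rank(B) = 4.
B has 4 columns; by rank–nullity, nullity = 4 − 4 = 0.

0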